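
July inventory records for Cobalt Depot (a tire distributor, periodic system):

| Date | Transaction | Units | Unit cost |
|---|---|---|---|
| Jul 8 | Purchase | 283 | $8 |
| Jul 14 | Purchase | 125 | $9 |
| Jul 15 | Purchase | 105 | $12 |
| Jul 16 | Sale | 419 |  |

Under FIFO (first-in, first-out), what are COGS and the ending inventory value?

COGS = $3,521; ending inventory = $1,128

Jul 16, 419 sold [FIFO — oldest first]: 283 @ $8 + 125 @ $9 + 11 @ $12 = $3,521
Ending inventory: 94 @ $12 = $1,128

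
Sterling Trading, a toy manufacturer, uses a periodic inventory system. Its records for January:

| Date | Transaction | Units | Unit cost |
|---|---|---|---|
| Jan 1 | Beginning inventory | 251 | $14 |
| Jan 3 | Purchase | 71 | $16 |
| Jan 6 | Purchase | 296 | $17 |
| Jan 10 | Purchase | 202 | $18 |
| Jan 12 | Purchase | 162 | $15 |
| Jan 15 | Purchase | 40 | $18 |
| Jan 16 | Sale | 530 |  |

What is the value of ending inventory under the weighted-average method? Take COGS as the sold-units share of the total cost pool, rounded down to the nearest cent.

Jan 16, sell 530: 530/1022 × $16,468.00 → $8,540.15
Ending inventory (cost pool remaining) = $7,927.85

Ending inventory = $7,927.85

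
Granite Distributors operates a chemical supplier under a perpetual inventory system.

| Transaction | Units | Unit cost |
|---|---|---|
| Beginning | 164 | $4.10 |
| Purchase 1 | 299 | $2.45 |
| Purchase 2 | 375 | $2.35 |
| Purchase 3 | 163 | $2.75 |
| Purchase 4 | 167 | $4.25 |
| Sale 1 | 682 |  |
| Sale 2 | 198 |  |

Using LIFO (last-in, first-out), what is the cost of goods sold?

Sale 1 (682) [LIFO — newest first]: 167 @ $4.25 + 163 @ $2.75 + 352 @ $2.35 = $1,985.20
Sale 2 (198) [LIFO — newest first]: 23 @ $2.35 + 175 @ $2.45 = $482.80
Total COGS = $1,985.20 + $482.80 = $2,468.00
Ending inventory: 164 @ $4.10 + 124 @ $2.45 = $976.20
Check: goods available $3,444.20 = COGS $2,468.00 + ending $976.20

COGS = $2,468.00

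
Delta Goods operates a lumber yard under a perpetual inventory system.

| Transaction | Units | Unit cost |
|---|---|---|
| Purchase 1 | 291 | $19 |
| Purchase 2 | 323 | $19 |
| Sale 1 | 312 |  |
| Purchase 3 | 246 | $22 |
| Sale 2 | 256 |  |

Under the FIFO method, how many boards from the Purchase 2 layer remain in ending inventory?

Sale 1 (312) [FIFO — oldest first]: 291 @ $19 + 21 @ $19 = $5,928
Sale 2 (256) [FIFO — oldest first]: 256 @ $19 = $4,864
Total COGS = $5,928 + $4,864 = $10,792
Ending inventory: 46 @ $19 + 246 @ $22 = $6,286

46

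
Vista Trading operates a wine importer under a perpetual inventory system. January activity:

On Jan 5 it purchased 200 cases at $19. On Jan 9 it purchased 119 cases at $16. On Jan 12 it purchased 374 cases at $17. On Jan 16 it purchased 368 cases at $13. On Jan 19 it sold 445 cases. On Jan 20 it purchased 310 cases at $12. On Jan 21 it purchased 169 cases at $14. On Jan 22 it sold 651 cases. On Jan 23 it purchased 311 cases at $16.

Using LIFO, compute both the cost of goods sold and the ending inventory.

Jan 19, 445 sold [LIFO — newest first]: 368 @ $13 + 77 @ $17 = $6,093
Jan 22, 651 sold [LIFO — newest first]: 169 @ $14 + 310 @ $12 + 172 @ $17 = $9,010
Total COGS = $6,093 + $9,010 = $15,103
Ending inventory: 200 @ $19 + 119 @ $16 + 125 @ $17 + 311 @ $16 = $12,805

COGS = $15,103; ending inventory = $12,805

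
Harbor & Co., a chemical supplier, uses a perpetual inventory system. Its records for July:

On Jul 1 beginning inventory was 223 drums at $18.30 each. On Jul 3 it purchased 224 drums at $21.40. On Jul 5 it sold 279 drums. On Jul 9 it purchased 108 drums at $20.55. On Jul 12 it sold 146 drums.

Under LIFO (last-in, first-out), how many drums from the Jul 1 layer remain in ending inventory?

Jul 5, 279 sold [LIFO — newest first]: 224 @ $21.40 + 55 @ $18.30 = $5,800.10
Jul 12, 146 sold [LIFO — newest first]: 108 @ $20.55 + 38 @ $18.30 = $2,914.80
Total COGS = $5,800.10 + $2,914.80 = $8,714.90
Ending inventory: 130 @ $18.30 = $2,379.00
Check: goods available $11,093.90 = COGS $8,714.90 + ending $2,379.00

130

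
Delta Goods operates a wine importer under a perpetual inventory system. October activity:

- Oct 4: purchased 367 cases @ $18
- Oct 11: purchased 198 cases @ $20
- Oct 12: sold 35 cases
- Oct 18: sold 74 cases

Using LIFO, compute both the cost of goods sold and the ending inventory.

Oct 12, 35 sold [LIFO — newest first]: 35 @ $20 = $700
Oct 18, 74 sold [LIFO — newest first]: 74 @ $20 = $1,480
Total COGS = $700 + $1,480 = $2,180
Ending inventory: 367 @ $18 + 89 @ $20 = $8,386
Check: goods available $10,566 = COGS $2,180 + ending $8,386

COGS = $2,180; ending inventory = $8,386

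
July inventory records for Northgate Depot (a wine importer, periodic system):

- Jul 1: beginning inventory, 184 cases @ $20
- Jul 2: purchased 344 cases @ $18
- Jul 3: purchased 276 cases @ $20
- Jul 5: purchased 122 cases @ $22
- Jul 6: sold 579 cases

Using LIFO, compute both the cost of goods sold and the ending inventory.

Jul 6, 579 sold [LIFO — newest first]: 122 @ $22 + 276 @ $20 + 181 @ $18 = $11,462
Ending inventory: 184 @ $20 + 163 @ $18 = $6,614

COGS = $11,462; ending inventory = $6,614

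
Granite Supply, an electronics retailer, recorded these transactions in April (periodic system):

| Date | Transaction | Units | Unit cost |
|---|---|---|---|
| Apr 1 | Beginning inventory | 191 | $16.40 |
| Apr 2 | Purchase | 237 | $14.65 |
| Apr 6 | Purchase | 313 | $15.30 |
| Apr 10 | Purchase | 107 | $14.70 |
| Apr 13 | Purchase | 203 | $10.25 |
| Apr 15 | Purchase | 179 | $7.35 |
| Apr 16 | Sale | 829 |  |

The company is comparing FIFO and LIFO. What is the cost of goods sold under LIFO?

COGS = $10,153.75

FIFO COGS: 191 @ $16.40 + 237 @ $14.65 + 313 @ $15.30 + 88 @ $14.70 = $12,686.95
LIFO COGS: 179 @ $7.35 + 203 @ $10.25 + 107 @ $14.70 + 313 @ $15.30 + 27 @ $14.65 = $10,153.75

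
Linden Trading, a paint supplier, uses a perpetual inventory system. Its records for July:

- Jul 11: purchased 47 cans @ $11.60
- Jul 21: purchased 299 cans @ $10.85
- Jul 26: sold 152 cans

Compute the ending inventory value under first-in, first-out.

Ending inventory = $2,104.90

Jul 26, 152 sold [FIFO — oldest first]: 47 @ $11.60 + 105 @ $10.85 = $1,684.45
Ending inventory: 194 @ $10.85 = $2,104.90
Check: goods available $3,789.35 = COGS $1,684.45 + ending $2,104.90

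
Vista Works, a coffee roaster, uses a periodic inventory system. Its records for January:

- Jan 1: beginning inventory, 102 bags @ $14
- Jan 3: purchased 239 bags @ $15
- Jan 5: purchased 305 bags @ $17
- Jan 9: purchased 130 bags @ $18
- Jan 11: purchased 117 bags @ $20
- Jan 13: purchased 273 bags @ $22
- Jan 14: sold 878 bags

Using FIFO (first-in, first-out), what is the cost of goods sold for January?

COGS = $14,578

Jan 14, 878 sold [FIFO — oldest first]: 102 @ $14 + 239 @ $15 + 305 @ $17 + 130 @ $18 + 102 @ $20 = $14,578
Ending inventory: 15 @ $20 + 273 @ $22 = $6,306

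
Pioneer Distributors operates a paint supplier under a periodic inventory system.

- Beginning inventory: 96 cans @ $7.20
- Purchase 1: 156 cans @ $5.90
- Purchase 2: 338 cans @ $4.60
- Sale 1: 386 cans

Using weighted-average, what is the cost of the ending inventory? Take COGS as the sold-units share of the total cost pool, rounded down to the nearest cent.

Sale 1, sell 386: 386/590 × $3,166.40 → $2,071.57
Ending inventory (cost pool remaining) = $1,094.83

Ending inventory = $1,094.83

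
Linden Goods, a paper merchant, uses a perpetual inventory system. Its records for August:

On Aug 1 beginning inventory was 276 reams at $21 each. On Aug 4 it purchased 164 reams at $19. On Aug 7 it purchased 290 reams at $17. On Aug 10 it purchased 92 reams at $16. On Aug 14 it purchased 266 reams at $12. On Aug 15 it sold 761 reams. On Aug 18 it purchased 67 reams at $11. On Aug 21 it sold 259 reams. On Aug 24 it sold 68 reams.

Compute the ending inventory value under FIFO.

Aug 15, 761 sold [FIFO — oldest first]: 276 @ $21 + 164 @ $19 + 290 @ $17 + 31 @ $16 = $14,338
Aug 21, 259 sold [FIFO — oldest first]: 61 @ $16 + 198 @ $12 = $3,352
Aug 24, 68 sold [FIFO — oldest first]: 68 @ $12 = $816
Total COGS = $14,338 + $3,352 + $816 = $18,506
Ending inventory: 67 @ $11 = $737

Ending inventory = $737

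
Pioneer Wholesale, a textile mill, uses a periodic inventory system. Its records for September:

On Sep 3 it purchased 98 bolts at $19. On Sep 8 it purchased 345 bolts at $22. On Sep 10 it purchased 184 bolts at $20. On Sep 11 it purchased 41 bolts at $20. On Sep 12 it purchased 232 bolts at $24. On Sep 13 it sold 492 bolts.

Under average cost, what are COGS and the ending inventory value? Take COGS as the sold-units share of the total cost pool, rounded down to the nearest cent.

Sep 13, sell 492: 492/900 × $19,520.00 → $10,670.93
Ending inventory (cost pool remaining) = $8,849.07
Check: goods available $19,520.00 = COGS $10,670.93 + ending $8,849.07

COGS = $10,670.93; ending inventory = $8,849.07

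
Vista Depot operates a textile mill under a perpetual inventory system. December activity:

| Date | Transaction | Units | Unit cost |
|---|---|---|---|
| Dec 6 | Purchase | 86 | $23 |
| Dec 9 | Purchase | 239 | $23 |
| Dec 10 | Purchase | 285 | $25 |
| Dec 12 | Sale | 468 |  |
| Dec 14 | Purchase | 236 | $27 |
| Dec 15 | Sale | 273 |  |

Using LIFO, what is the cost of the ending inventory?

Dec 12, 468 sold [LIFO — newest first]: 285 @ $25 + 183 @ $23 = $11,334
Dec 15, 273 sold [LIFO — newest first]: 236 @ $27 + 37 @ $23 = $7,223
Total COGS = $11,334 + $7,223 = $18,557
Ending inventory: 86 @ $23 + 19 @ $23 = $2,415

Ending inventory = $2,415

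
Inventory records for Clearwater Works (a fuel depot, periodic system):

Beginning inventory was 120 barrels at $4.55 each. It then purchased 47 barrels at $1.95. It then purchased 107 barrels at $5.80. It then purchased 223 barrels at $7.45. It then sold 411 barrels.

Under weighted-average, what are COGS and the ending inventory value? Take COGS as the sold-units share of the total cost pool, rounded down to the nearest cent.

COGS = $2,414.39; ending inventory = $505.21

Sale 1, sell 411: 411/497 × $2,919.60 → $2,414.39
Ending inventory (cost pool remaining) = $505.21
Check: goods available $2,919.60 = COGS $2,414.39 + ending $505.21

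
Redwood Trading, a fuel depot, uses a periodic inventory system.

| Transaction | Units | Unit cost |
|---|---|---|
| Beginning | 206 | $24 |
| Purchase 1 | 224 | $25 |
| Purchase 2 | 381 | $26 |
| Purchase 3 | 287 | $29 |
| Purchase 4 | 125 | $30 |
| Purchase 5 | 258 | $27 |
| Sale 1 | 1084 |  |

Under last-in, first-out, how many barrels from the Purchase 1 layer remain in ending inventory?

191

Sale 1 (1084) [LIFO — newest first]: 258 @ $27 + 125 @ $30 + 287 @ $29 + 381 @ $26 + 33 @ $25 = $29,770
Ending inventory: 206 @ $24 + 191 @ $25 = $9,719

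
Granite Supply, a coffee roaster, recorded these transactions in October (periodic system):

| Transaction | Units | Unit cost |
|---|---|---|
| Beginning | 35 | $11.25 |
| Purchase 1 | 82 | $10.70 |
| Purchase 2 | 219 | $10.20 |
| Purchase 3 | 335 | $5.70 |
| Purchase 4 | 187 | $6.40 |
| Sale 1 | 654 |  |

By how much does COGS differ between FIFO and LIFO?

$864.85

FIFO COGS: 35 @ $11.25 + 82 @ $10.70 + 219 @ $10.20 + 318 @ $5.70 = $5,317.55
LIFO COGS: 187 @ $6.40 + 335 @ $5.70 + 132 @ $10.20 = $4,452.70
Difference = |$5,317.55 − $4,452.70| = $864.85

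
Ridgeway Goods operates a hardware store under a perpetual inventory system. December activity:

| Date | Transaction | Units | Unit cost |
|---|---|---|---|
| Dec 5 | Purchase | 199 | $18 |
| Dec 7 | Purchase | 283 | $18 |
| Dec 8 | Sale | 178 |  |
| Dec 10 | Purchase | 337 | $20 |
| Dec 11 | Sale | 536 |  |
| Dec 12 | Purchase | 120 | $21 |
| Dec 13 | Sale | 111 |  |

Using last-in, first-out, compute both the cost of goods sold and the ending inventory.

Dec 8, 178 sold [LIFO — newest first]: 178 @ $18 = $3,204
Dec 11, 536 sold [LIFO — newest first]: 337 @ $20 + 105 @ $18 + 94 @ $18 = $10,322
Dec 13, 111 sold [LIFO — newest first]: 111 @ $21 = $2,331
Total COGS = $3,204 + $10,322 + $2,331 = $15,857
Ending inventory: 105 @ $18 + 9 @ $21 = $2,079

COGS = $15,857; ending inventory = $2,079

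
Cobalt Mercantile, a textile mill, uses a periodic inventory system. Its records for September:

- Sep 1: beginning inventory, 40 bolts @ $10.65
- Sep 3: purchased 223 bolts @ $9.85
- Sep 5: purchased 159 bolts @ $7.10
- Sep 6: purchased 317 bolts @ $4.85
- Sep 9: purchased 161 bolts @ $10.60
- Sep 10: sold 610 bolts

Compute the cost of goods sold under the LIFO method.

Sep 10, 610 sold [LIFO — newest first]: 161 @ $10.60 + 317 @ $4.85 + 132 @ $7.10 = $4,181.25
Ending inventory: 40 @ $10.65 + 223 @ $9.85 + 27 @ $7.10 = $2,814.25

COGS = $4,181.25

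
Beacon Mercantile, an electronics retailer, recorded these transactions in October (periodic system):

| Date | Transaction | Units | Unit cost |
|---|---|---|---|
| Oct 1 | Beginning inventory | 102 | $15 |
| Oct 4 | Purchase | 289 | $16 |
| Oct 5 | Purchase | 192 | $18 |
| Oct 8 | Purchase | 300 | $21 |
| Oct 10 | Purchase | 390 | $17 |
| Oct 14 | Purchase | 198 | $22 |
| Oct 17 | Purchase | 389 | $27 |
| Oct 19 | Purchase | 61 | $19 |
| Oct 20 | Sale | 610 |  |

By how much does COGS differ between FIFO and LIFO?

FIFO COGS: 102 @ $15 + 289 @ $16 + 192 @ $18 + 27 @ $21 = $10,177
LIFO COGS: 61 @ $19 + 389 @ $27 + 160 @ $22 = $15,182
Difference = |$10,177 − $15,182| = $5,005

$5,005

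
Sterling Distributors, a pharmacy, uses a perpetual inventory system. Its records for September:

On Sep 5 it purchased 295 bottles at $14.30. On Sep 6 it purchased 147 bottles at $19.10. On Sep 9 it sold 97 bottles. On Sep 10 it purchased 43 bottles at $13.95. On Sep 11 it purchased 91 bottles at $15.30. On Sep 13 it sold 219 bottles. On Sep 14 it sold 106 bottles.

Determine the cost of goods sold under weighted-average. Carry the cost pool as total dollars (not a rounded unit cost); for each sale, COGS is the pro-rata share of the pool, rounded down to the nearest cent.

COGS = $6,614.65

After Sep 5: 295 on hand, pool $4,218.50 (≈ $14.3000 each)
After Sep 6: 442 on hand, pool $7,026.20 (≈ $15.8964 each)
Sep 9, sell 97: 97/442 × $7,026.20 → $1,541.94
After Sep 10: 388 on hand, pool $6,084.11 (≈ $15.6807 each)
After Sep 11: 479 on hand, pool $7,476.41 (≈ $15.6084 each)
Sep 13, sell 219: 219/479 × $7,476.41 → $3,418.23
Sep 14, sell 106: 106/260 × $4,058.18 → $1,654.48
Total COGS = $1,541.94 + $3,418.23 + $1,654.48 = $6,614.65
Ending inventory (cost pool remaining) = $2,403.70
Check: goods available $9,018.35 = COGS $6,614.65 + ending $2,403.70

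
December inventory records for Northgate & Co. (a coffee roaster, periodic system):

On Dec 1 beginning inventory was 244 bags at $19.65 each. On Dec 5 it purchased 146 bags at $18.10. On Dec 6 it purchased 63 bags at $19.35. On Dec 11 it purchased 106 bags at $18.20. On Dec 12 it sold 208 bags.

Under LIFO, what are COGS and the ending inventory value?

COGS = $3,854.15; ending inventory = $6,731.30

Dec 12, 208 sold [LIFO — newest first]: 106 @ $18.20 + 63 @ $19.35 + 39 @ $18.10 = $3,854.15
Ending inventory: 244 @ $19.65 + 107 @ $18.10 = $6,731.30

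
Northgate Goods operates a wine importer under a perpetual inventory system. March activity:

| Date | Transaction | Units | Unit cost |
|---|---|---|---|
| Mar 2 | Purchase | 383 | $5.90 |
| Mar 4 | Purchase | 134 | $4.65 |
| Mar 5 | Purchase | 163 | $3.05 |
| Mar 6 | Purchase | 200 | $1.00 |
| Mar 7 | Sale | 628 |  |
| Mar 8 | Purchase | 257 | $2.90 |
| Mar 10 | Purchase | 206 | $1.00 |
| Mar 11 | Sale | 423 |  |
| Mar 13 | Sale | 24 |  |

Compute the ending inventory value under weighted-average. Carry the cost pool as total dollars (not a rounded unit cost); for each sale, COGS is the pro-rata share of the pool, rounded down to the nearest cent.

After Mar 2: 383 on hand, pool $2,259.70 (≈ $5.9000 each)
After Mar 4: 517 on hand, pool $2,882.80 (≈ $5.5760 each)
After Mar 5: 680 on hand, pool $3,379.95 (≈ $4.9705 each)
After Mar 6: 880 on hand, pool $3,579.95 (≈ $4.0681 each)
Mar 7, sell 628: 628/880 × $3,579.95 → $2,554.78
After Mar 8: 509 on hand, pool $1,770.47 (≈ $3.4783 each)
After Mar 10: 715 on hand, pool $1,976.47 (≈ $2.7643 each)
Mar 11, sell 423: 423/715 × $1,976.47 → $1,169.29
Mar 13, sell 24: 24/292 × $807.18 → $66.34
Total COGS = $2,554.78 + $1,169.29 + $66.34 = $3,790.41
Ending inventory (cost pool remaining) = $740.84
Check: goods available $4,531.25 = COGS $3,790.41 + ending $740.84

Ending inventory = $740.84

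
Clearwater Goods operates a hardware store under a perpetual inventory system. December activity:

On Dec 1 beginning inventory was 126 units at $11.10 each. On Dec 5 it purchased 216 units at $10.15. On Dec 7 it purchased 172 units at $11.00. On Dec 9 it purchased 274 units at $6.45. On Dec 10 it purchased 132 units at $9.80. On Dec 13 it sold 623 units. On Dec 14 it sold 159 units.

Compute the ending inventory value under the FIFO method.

Dec 13, 623 sold [FIFO — oldest first]: 126 @ $11.10 + 216 @ $10.15 + 172 @ $11.00 + 109 @ $6.45 = $6,186.05
Dec 14, 159 sold [FIFO — oldest first]: 159 @ $6.45 = $1,025.55
Total COGS = $6,186.05 + $1,025.55 = $7,211.60
Ending inventory: 6 @ $6.45 + 132 @ $9.80 = $1,332.30

Ending inventory = $1,332.30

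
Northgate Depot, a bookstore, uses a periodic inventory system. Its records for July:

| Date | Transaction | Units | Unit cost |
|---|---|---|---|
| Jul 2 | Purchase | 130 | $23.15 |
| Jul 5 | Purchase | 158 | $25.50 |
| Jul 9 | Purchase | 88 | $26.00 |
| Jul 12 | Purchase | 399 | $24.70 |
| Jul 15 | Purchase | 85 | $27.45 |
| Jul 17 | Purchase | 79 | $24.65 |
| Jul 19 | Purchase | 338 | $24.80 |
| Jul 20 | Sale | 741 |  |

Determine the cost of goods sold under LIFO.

Jul 20, 741 sold [LIFO — newest first]: 338 @ $24.80 + 79 @ $24.65 + 85 @ $27.45 + 239 @ $24.70 = $18,566.30
Ending inventory: 130 @ $23.15 + 158 @ $25.50 + 88 @ $26.00 + 160 @ $24.70 = $13,278.50

COGS = $18,566.30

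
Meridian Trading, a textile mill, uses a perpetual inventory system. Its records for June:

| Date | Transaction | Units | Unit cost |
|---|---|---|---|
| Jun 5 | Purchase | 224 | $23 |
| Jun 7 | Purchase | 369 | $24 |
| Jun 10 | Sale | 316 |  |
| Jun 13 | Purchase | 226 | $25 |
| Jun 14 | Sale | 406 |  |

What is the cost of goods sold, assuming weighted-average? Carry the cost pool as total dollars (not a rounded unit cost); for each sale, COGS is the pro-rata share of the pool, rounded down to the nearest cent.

COGS = $17,306.59

After Jun 5: 224 on hand, pool $5,152.00 (≈ $23.0000 each)
After Jun 7: 593 on hand, pool $14,008.00 (≈ $23.6223 each)
Jun 10, sell 316: 316/593 × $14,008.00 → $7,464.63
After Jun 13: 503 on hand, pool $12,193.37 (≈ $24.2413 each)
Jun 14, sell 406: 406/503 × $12,193.37 → $9,841.96
Total COGS = $7,464.63 + $9,841.96 = $17,306.59
Ending inventory (cost pool remaining) = $2,351.41
Check: goods available $19,658.00 = COGS $17,306.59 + ending $2,351.41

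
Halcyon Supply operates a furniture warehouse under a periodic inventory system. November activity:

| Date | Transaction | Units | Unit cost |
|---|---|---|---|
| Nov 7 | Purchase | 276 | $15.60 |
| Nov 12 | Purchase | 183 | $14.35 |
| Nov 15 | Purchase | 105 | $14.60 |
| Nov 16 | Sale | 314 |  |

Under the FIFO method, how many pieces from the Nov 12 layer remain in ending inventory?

Nov 16, 314 sold [FIFO — oldest first]: 276 @ $15.60 + 38 @ $14.35 = $4,850.90
Ending inventory: 145 @ $14.35 + 105 @ $14.60 = $3,613.75
Check: goods available $8,464.65 = COGS $4,850.90 + ending $3,613.75

145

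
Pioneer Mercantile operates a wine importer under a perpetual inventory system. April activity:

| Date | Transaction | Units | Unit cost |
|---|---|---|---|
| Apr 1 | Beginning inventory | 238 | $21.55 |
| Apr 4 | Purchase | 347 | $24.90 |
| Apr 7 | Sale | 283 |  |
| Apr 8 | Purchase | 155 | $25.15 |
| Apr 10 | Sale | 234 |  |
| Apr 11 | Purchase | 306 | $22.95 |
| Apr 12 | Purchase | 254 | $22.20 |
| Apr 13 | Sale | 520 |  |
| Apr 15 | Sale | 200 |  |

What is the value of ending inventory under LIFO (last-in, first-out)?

Ending inventory = $1,357.65

Apr 7, 283 sold [LIFO — newest first]: 283 @ $24.90 = $7,046.70
Apr 10, 234 sold [LIFO — newest first]: 155 @ $25.15 + 64 @ $24.90 + 15 @ $21.55 = $5,815.10
Apr 13, 520 sold [LIFO — newest first]: 254 @ $22.20 + 266 @ $22.95 = $11,743.50
Apr 15, 200 sold [LIFO — newest first]: 40 @ $22.95 + 160 @ $21.55 = $4,366.00
Total COGS = $7,046.70 + $5,815.10 + $11,743.50 + $4,366.00 = $28,971.30
Ending inventory: 63 @ $21.55 = $1,357.65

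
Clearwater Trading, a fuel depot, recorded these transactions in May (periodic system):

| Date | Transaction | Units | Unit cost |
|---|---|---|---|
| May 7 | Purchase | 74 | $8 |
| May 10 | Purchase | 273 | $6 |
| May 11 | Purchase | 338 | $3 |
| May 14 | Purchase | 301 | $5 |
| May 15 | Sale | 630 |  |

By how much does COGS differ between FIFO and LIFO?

$587

FIFO COGS: 74 @ $8 + 273 @ $6 + 283 @ $3 = $3,079
LIFO COGS: 301 @ $5 + 329 @ $3 = $2,492
Difference = |$3,079 − $2,492| = $587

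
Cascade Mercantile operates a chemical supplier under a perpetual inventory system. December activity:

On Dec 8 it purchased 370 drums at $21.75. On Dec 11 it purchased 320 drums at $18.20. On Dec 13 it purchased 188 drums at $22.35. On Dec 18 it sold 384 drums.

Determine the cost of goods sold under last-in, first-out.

COGS = $7,769.00

Dec 18, 384 sold [LIFO — newest first]: 188 @ $22.35 + 196 @ $18.20 = $7,769.00
Ending inventory: 370 @ $21.75 + 124 @ $18.20 = $10,304.30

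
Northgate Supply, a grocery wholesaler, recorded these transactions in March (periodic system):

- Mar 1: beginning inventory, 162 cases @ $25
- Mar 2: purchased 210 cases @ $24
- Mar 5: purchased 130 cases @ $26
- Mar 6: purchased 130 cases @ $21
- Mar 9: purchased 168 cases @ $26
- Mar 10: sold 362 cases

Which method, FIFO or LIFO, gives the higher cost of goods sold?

FIFO COGS: 162 @ $25 + 200 @ $24 = $8,850
LIFO COGS: 168 @ $26 + 130 @ $21 + 64 @ $26 = $8,762

FIFO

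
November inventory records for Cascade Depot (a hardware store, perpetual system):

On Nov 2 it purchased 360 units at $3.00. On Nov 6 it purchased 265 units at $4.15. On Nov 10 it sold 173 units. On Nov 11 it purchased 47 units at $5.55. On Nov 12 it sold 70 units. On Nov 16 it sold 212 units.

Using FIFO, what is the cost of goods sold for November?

COGS = $1,474.25

Nov 10, 173 sold [FIFO — oldest first]: 173 @ $3.00 = $519.00
Nov 12, 70 sold [FIFO — oldest first]: 70 @ $3.00 = $210.00
Nov 16, 212 sold [FIFO — oldest first]: 117 @ $3.00 + 95 @ $4.15 = $745.25
Total COGS = $519.00 + $210.00 + $745.25 = $1,474.25
Ending inventory: 170 @ $4.15 + 47 @ $5.55 = $966.35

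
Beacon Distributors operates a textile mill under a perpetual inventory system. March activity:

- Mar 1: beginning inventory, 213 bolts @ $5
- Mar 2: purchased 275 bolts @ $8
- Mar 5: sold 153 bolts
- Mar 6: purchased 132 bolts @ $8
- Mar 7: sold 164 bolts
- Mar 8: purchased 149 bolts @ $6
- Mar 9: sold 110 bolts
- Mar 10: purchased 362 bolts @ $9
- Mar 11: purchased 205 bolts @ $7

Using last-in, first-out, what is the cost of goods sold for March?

Mar 5, 153 sold [LIFO — newest first]: 153 @ $8 = $1,224
Mar 7, 164 sold [LIFO — newest first]: 132 @ $8 + 32 @ $8 = $1,312
Mar 9, 110 sold [LIFO — newest first]: 110 @ $6 = $660
Total COGS = $1,224 + $1,312 + $660 = $3,196
Ending inventory: 213 @ $5 + 90 @ $8 + 39 @ $6 + 362 @ $9 + 205 @ $7 = $6,712
Check: goods available $9,908 = COGS $3,196 + ending $6,712

COGS = $3,196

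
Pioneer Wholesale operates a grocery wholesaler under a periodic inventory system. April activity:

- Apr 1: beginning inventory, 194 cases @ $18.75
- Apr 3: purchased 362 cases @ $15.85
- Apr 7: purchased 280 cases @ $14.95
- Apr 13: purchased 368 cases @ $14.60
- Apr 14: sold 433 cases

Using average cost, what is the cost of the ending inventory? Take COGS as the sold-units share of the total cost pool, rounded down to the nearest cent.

Ending inventory = $12,124.68

Apr 14, sell 433: 433/1204 × $18,934.00 → $6,809.32
Ending inventory (cost pool remaining) = $12,124.68
Check: goods available $18,934.00 = COGS $6,809.32 + ending $12,124.68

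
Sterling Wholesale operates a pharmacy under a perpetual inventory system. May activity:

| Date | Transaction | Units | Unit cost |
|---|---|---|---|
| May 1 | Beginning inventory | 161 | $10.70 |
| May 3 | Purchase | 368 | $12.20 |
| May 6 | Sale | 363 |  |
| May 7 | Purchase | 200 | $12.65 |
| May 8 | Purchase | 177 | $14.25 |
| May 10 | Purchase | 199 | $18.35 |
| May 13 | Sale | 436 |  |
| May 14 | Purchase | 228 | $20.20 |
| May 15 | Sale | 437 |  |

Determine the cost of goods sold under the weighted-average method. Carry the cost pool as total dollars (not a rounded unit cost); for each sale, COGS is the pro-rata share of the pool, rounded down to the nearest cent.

After May 1: 161 on hand, pool $1,722.70 (≈ $10.7000 each)
After May 3: 529 on hand, pool $6,212.30 (≈ $11.7435 each)
May 6, sell 363: 363/529 × $6,212.30 → $4,262.88
After May 7: 366 on hand, pool $4,479.42 (≈ $12.2389 each)
After May 8: 543 on hand, pool $7,001.67 (≈ $12.8944 each)
After May 10: 742 on hand, pool $10,653.32 (≈ $14.3576 each)
May 13, sell 436: 436/742 × $10,653.32 → $6,259.90
After May 14: 534 on hand, pool $8,999.02 (≈ $16.8521 each)
May 15, sell 437: 437/534 × $8,999.02 → $7,364.36
Total COGS = $4,262.88 + $6,259.90 + $7,364.36 = $17,887.14
Ending inventory (cost pool remaining) = $1,634.66
Check: goods available $19,521.80 = COGS $17,887.14 + ending $1,634.66

COGS = $17,887.14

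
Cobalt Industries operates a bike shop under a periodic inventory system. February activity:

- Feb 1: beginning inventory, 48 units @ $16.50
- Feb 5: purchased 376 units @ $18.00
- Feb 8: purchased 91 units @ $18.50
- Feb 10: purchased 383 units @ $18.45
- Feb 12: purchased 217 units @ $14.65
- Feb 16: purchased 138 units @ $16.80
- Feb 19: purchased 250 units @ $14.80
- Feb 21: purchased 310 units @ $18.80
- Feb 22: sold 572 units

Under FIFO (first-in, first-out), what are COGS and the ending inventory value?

COGS = $10,295.15; ending inventory = $21,040.15

Feb 22, 572 sold [FIFO — oldest first]: 48 @ $16.50 + 376 @ $18.00 + 91 @ $18.50 + 57 @ $18.45 = $10,295.15
Ending inventory: 326 @ $18.45 + 217 @ $14.65 + 138 @ $16.80 + 250 @ $14.80 + 310 @ $18.80 = $21,040.15
Check: goods available $31,335.30 = COGS $10,295.15 + ending $21,040.15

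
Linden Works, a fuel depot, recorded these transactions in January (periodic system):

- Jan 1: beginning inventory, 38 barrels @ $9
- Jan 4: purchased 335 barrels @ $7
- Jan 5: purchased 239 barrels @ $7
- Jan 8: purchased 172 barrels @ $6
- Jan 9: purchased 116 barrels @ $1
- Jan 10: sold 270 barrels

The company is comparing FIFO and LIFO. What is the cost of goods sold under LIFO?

COGS = $1,040

FIFO COGS: 38 @ $9 + 232 @ $7 = $1,966
LIFO COGS: 116 @ $1 + 154 @ $6 = $1,040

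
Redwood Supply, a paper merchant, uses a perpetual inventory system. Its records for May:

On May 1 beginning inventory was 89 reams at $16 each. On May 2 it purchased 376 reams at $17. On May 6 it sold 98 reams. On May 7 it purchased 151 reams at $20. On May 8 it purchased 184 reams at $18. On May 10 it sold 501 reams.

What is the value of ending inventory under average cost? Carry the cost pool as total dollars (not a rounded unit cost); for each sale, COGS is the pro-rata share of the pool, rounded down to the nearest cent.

After May 1: 89 on hand, pool $1,424.00 (≈ $16.0000 each)
After May 2: 465 on hand, pool $7,816.00 (≈ $16.8086 each)
May 6, sell 98: 98/465 × $7,816.00 → $1,647.24
After May 7: 518 on hand, pool $9,188.76 (≈ $17.7389 each)
After May 8: 702 on hand, pool $12,500.76 (≈ $17.8074 each)
May 10, sell 501: 501/702 × $12,500.76 → $8,921.48
Total COGS = $1,647.24 + $8,921.48 = $10,568.72
Ending inventory (cost pool remaining) = $3,579.28

Ending inventory = $3,579.28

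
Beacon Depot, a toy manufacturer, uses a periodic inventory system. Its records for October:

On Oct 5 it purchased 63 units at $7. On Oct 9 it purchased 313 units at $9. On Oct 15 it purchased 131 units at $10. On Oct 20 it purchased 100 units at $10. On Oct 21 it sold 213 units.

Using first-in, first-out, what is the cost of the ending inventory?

Ending inventory = $3,777

Oct 21, 213 sold [FIFO — oldest first]: 63 @ $7 + 150 @ $9 = $1,791
Ending inventory: 163 @ $9 + 131 @ $10 + 100 @ $10 = $3,777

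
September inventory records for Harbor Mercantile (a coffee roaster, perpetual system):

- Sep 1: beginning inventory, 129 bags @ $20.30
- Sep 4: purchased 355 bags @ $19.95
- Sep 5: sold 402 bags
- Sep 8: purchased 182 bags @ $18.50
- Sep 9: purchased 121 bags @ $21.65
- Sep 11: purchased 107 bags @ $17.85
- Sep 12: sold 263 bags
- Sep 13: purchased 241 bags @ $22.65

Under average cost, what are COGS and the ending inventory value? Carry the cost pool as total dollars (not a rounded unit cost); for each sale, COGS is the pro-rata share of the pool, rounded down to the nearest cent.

COGS = $13,157.11; ending inventory = $9,899.09

After Sep 1: 129 on hand, pool $2,618.70 (≈ $20.3000 each)
After Sep 4: 484 on hand, pool $9,700.95 (≈ $20.0433 each)
Sep 5, sell 402: 402/484 × $9,700.95 → $8,057.40
After Sep 8: 264 on hand, pool $5,010.55 (≈ $18.9794 each)
After Sep 9: 385 on hand, pool $7,630.20 (≈ $19.8187 each)
After Sep 11: 492 on hand, pool $9,540.15 (≈ $19.3905 each)
Sep 12, sell 263: 263/492 × $9,540.15 → $5,099.71
After Sep 13: 470 on hand, pool $9,899.09 (≈ $21.0619 each)
Total COGS = $8,057.40 + $5,099.71 = $13,157.11
Ending inventory (cost pool remaining) = $9,899.09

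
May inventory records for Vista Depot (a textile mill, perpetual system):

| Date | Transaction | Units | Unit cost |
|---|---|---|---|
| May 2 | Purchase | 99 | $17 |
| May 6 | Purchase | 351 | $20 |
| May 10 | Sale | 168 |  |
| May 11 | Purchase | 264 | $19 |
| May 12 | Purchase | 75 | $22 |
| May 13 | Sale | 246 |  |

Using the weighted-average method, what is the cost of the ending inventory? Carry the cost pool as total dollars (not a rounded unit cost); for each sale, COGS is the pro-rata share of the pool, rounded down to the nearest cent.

After May 2: 99 on hand, pool $1,683.00 (≈ $17.0000 each)
After May 6: 450 on hand, pool $8,703.00 (≈ $19.3400 each)
May 10, sell 168: 168/450 × $8,703.00 → $3,249.12
After May 11: 546 on hand, pool $10,469.88 (≈ $19.1756 each)
After May 12: 621 on hand, pool $12,119.88 (≈ $19.5167 each)
May 13, sell 246: 246/621 × $12,119.88 → $4,801.11
Total COGS = $3,249.12 + $4,801.11 = $8,050.23
Ending inventory (cost pool remaining) = $7,318.77

Ending inventory = $7,318.77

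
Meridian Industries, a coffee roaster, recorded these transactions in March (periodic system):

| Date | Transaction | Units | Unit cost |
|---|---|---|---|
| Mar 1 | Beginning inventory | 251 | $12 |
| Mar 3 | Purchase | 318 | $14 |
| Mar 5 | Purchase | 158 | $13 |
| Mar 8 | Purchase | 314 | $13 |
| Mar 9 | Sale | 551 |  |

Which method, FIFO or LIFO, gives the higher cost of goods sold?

LIFO

FIFO COGS: 251 @ $12 + 300 @ $14 = $7,212
LIFO COGS: 314 @ $13 + 158 @ $13 + 79 @ $14 = $7,242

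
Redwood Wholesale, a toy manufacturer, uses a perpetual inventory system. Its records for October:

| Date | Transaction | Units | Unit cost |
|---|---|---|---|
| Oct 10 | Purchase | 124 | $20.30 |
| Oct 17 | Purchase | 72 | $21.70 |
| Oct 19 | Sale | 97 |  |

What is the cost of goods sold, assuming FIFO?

COGS = $1,969.10

Oct 19, 97 sold [FIFO — oldest first]: 97 @ $20.30 = $1,969.10
Ending inventory: 27 @ $20.30 + 72 @ $21.70 = $2,110.50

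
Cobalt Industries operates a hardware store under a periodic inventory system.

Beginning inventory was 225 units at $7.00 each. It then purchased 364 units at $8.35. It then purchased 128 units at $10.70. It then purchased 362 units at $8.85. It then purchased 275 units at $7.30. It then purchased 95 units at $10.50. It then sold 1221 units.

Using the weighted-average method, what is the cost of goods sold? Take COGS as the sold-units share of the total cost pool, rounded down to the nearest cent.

Sale 1, sell 1221: 1221/1449 × $12,192.70 → $10,274.17
Ending inventory (cost pool remaining) = $1,918.53
Check: goods available $12,192.70 = COGS $10,274.17 + ending $1,918.53

COGS = $10,274.17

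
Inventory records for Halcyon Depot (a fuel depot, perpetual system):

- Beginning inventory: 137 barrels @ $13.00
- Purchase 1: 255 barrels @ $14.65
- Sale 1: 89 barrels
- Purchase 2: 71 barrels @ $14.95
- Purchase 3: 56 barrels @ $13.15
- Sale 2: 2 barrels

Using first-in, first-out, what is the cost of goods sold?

COGS = $1,183.00

Sale 1 (89) [FIFO — oldest first]: 89 @ $13.00 = $1,157.00
Sale 2 (2) [FIFO — oldest first]: 2 @ $13.00 = $26.00
Total COGS = $1,157.00 + $26.00 = $1,183.00
Ending inventory: 46 @ $13.00 + 255 @ $14.65 + 71 @ $14.95 + 56 @ $13.15 = $6,131.60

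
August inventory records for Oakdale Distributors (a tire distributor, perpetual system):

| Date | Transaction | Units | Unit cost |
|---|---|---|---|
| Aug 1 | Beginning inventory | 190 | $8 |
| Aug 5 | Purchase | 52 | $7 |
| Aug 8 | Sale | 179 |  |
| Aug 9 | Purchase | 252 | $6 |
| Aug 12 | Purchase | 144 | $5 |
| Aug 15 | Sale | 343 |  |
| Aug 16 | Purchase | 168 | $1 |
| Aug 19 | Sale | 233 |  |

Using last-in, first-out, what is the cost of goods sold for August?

Aug 8, 179 sold [LIFO — newest first]: 52 @ $7 + 127 @ $8 = $1,380
Aug 15, 343 sold [LIFO — newest first]: 144 @ $5 + 199 @ $6 = $1,914
Aug 19, 233 sold [LIFO — newest first]: 168 @ $1 + 53 @ $6 + 12 @ $8 = $582
Total COGS = $1,380 + $1,914 + $582 = $3,876
Ending inventory: 51 @ $8 = $408

COGS = $3,876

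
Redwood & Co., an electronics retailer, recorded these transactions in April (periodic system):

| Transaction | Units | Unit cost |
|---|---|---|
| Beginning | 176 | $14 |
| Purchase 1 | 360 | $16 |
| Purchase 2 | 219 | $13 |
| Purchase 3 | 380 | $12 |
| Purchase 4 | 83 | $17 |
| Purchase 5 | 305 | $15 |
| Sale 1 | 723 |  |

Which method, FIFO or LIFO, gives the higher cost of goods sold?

FIFO COGS: 176 @ $14 + 360 @ $16 + 187 @ $13 = $10,655
LIFO COGS: 305 @ $15 + 83 @ $17 + 335 @ $12 = $10,006

FIFO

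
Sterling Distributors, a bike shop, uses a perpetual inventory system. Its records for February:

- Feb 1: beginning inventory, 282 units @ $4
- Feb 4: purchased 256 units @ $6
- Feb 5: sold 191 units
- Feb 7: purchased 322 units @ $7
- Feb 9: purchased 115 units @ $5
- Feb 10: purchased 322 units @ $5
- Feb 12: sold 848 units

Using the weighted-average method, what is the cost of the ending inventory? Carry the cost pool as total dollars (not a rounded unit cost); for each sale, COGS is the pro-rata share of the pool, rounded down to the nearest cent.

After Feb 1: 282 on hand, pool $1,128.00 (≈ $4.0000 each)
After Feb 4: 538 on hand, pool $2,664.00 (≈ $4.9517 each)
Feb 5, sell 191: 191/538 × $2,664.00 → $945.76
After Feb 7: 669 on hand, pool $3,972.24 (≈ $5.9376 each)
After Feb 9: 784 on hand, pool $4,547.24 (≈ $5.8001 each)
After Feb 10: 1106 on hand, pool $6,157.24 (≈ $5.5671 each)
Feb 12, sell 848: 848/1106 × $6,157.24 → $4,720.92
Total COGS = $945.76 + $4,720.92 = $5,666.68
Ending inventory (cost pool remaining) = $1,436.32
Check: goods available $7,103.00 = COGS $5,666.68 + ending $1,436.32

Ending inventory = $1,436.32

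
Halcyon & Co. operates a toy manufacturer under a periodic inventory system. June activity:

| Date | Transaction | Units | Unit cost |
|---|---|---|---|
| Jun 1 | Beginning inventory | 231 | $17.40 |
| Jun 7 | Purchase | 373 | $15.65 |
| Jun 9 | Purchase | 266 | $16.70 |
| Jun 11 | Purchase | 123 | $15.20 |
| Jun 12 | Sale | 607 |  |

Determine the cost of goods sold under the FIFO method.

Jun 12, 607 sold [FIFO — oldest first]: 231 @ $17.40 + 373 @ $15.65 + 3 @ $16.70 = $9,906.95
Ending inventory: 263 @ $16.70 + 123 @ $15.20 = $6,261.70

COGS = $9,906.95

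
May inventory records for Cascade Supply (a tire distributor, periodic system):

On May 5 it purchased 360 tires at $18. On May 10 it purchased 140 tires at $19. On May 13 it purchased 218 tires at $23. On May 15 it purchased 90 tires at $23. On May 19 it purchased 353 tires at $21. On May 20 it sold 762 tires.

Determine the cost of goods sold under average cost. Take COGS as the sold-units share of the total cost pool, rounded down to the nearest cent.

COGS = $15,513.68

May 20, sell 762: 762/1161 × $23,637.00 → $15,513.68
Ending inventory (cost pool remaining) = $8,123.32
Check: goods available $23,637.00 = COGS $15,513.68 + ending $8,123.32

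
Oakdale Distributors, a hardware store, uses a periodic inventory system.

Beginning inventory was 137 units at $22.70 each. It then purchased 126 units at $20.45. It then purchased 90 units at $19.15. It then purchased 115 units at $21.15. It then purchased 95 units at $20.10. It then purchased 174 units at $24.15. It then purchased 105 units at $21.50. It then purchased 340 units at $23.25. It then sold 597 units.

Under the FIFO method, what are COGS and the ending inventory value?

COGS = $12,572.95; ending inventory = $13,543.50

Sale 1 (597) [FIFO — oldest first]: 137 @ $22.70 + 126 @ $20.45 + 90 @ $19.15 + 115 @ $21.15 + 95 @ $20.10 + 34 @ $24.15 = $12,572.95
Ending inventory: 140 @ $24.15 + 105 @ $21.50 + 340 @ $23.25 = $13,543.50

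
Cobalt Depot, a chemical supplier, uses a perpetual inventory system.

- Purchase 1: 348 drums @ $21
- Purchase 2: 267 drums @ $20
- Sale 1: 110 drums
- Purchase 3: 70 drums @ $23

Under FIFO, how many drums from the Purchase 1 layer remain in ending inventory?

Sale 1 (110) [FIFO — oldest first]: 110 @ $21 = $2,310
Ending inventory: 238 @ $21 + 267 @ $20 + 70 @ $23 = $11,948

238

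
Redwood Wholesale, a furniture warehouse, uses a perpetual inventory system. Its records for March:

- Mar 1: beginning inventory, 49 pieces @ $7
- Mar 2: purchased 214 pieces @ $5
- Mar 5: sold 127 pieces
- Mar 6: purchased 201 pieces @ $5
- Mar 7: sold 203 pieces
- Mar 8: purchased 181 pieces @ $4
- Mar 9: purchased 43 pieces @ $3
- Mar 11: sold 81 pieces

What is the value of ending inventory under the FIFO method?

Ending inventory = $1,118

Mar 5, 127 sold [FIFO — oldest first]: 49 @ $7 + 78 @ $5 = $733
Mar 7, 203 sold [FIFO — oldest first]: 136 @ $5 + 67 @ $5 = $1,015
Mar 11, 81 sold [FIFO — oldest first]: 81 @ $5 = $405
Total COGS = $733 + $1,015 + $405 = $2,153
Ending inventory: 53 @ $5 + 181 @ $4 + 43 @ $3 = $1,118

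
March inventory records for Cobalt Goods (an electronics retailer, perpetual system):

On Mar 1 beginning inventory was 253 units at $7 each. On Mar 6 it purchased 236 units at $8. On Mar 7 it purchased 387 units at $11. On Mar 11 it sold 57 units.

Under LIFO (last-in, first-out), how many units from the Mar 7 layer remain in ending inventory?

330

Mar 11, 57 sold [LIFO — newest first]: 57 @ $11 = $627
Ending inventory: 253 @ $7 + 236 @ $8 + 330 @ $11 = $7,289
Check: goods available $7,916 = COGS $627 + ending $7,289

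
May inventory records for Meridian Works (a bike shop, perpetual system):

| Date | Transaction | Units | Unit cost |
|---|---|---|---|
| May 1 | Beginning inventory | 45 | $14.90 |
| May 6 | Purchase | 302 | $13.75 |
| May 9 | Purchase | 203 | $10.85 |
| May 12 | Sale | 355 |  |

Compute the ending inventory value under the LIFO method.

Ending inventory = $2,733.00

May 12, 355 sold [LIFO — newest first]: 203 @ $10.85 + 152 @ $13.75 = $4,292.55
Ending inventory: 45 @ $14.90 + 150 @ $13.75 = $2,733.00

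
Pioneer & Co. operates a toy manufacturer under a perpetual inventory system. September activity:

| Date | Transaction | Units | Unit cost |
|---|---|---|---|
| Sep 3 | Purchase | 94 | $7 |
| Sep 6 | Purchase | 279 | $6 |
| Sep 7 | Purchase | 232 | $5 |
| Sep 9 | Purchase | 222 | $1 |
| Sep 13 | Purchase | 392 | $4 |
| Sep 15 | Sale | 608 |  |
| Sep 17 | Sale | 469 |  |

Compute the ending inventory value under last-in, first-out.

Sep 15, 608 sold [LIFO — newest first]: 392 @ $4 + 216 @ $1 = $1,784
Sep 17, 469 sold [LIFO — newest first]: 6 @ $1 + 232 @ $5 + 231 @ $6 = $2,552
Total COGS = $1,784 + $2,552 = $4,336
Ending inventory: 94 @ $7 + 48 @ $6 = $946
Check: goods available $5,282 = COGS $4,336 + ending $946

Ending inventory = $946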